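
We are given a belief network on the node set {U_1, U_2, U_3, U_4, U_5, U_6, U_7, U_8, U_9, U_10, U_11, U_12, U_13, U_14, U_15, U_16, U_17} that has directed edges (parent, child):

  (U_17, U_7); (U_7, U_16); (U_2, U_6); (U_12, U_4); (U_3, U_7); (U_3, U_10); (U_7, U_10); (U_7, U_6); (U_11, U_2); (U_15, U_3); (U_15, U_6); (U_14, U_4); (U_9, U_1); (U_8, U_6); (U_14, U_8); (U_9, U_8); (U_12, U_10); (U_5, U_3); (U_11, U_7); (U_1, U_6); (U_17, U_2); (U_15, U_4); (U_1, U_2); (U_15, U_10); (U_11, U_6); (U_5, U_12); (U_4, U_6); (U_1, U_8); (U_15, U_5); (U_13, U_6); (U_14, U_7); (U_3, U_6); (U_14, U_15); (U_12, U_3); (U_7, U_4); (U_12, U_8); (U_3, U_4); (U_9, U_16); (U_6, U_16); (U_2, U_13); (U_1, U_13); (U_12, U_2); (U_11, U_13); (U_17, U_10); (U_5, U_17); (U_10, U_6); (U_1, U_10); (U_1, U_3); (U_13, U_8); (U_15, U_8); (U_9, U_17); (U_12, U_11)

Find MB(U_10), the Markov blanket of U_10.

{U_1, U_2, U_3, U_4, U_6, U_7, U_8, U_11, U_12, U_13, U_15, U_17}

U_10 has child U_6.
Pa(U_10) = {U_1, U_3, U_7, U_12, U_15, U_17}.
Other parents of U_10's children:
  U_6's other parents are U_1, U_2, U_3, U_4, U_7, U_8, U_11, U_13, U_15.
So the Markov blanket of U_10 is {U_1, U_2, U_3, U_4, U_6, U_7, U_8, U_11, U_12, U_13, U_15, U_17}.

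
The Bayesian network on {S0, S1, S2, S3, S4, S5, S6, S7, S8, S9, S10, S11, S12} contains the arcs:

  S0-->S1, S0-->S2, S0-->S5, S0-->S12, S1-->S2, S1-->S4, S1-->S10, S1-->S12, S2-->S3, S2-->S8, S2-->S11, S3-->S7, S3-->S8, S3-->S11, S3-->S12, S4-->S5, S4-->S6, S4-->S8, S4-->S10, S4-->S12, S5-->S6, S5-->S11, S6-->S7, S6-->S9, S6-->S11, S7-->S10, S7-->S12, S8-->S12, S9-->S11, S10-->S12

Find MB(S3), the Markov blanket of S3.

By definition, MB(S3) is built from S3's parents, S3's children, and the co-parents of S3.
S3 has parent S2.
S3 has children S7, S8, S11, S12.
Other parents of S3's children:
  parents(S7) \ {S3} = {S6}.
  S8 also has parents S2, S4.
  S11 also has parents S2, S5, S6, S9.
  parents(S12) \ {S3} = {S0, S1, S4, S7, S8, S10}.
So the Markov blanket of S3 is {S0, S1, S2, S4, S5, S6, S7, S8, S9, S10, S11, S12}.

{S0, S1, S2, S4, S5, S6, S7, S8, S9, S10, S11, S12}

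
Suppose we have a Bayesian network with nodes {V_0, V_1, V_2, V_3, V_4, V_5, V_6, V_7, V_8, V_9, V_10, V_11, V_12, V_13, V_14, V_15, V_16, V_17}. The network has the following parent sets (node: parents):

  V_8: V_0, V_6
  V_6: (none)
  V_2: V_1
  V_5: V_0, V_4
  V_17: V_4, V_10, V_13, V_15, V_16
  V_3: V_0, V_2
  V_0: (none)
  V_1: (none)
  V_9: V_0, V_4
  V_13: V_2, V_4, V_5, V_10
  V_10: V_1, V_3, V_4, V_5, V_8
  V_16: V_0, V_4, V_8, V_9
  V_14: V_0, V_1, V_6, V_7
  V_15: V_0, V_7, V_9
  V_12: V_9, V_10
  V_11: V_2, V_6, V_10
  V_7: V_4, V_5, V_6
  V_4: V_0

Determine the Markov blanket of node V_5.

{V_0, V_1, V_2, V_3, V_4, V_6, V_7, V_8, V_10, V_13}

V_5's children: V_7, V_10, V_13.
V_5 has parents V_0, V_4.
For each child, the remaining parents (spouses of V_5):
  V_7: V_4, V_6
  V_10: V_1, V_3, V_4, V_8
  V_13: V_2, V_4, V_10
So the Markov blanket of V_5 is {V_0, V_1, V_2, V_3, V_4, V_6, V_7, V_8, V_10, V_13}.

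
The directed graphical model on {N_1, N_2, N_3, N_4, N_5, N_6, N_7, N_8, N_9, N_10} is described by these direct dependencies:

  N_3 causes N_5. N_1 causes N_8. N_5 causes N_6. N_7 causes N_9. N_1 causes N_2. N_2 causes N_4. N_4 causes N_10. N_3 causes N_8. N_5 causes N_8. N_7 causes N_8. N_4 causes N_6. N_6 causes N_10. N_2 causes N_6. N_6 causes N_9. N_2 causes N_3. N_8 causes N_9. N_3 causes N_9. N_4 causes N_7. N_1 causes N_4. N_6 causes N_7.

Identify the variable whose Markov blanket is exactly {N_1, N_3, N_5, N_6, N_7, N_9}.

N_8

The target node must have every member of {N_1, N_3, N_5, N_6, N_7, N_9} as a parent, child, or co-parent, and no others.
Parents of N_8: N_1, N_3, N_5, N_7; children: N_9; co-parents: N_3, N_6, N_7.
These exactly cover the given set, so the node is N_8.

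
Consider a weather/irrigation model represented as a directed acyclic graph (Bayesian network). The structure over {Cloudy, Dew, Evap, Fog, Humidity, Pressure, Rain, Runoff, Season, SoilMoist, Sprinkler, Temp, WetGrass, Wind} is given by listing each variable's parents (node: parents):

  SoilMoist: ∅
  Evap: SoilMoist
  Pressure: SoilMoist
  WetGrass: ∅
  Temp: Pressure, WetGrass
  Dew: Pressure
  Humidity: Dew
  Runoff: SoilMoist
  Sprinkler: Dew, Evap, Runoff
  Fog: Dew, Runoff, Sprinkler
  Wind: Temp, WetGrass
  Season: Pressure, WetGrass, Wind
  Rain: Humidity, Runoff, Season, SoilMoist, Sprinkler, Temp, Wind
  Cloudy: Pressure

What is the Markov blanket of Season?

{Humidity, Pressure, Rain, Runoff, SoilMoist, Sprinkler, Temp, WetGrass, Wind}

Children of Season: Rain.
Parents of Season: Pressure, WetGrass, Wind.
Co-parents of Season (other parents of its children):
  Rain's other parents are Humidity, Runoff, SoilMoist, Sprinkler, Temp, Wind.
So the Markov blanket of Season is {Humidity, Pressure, Rain, Runoff, SoilMoist, Sprinkler, Temp, WetGrass, Wind}.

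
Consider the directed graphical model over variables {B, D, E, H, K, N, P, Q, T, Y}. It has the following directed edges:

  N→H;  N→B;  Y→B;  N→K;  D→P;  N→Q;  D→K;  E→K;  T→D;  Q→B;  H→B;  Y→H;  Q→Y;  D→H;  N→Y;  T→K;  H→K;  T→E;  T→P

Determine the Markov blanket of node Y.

Recall MB(v) = parents ∪ children ∪ spouses, where spouses are the other parents of v's children.
Pa(Y) = {N, Q}.
Children of Y: B, H.
Other parents of Y's children:
  H: D, N
  B: H, N, Q
Taking the union gives {B, D, H, N, Q}.

{B, D, H, N, Q}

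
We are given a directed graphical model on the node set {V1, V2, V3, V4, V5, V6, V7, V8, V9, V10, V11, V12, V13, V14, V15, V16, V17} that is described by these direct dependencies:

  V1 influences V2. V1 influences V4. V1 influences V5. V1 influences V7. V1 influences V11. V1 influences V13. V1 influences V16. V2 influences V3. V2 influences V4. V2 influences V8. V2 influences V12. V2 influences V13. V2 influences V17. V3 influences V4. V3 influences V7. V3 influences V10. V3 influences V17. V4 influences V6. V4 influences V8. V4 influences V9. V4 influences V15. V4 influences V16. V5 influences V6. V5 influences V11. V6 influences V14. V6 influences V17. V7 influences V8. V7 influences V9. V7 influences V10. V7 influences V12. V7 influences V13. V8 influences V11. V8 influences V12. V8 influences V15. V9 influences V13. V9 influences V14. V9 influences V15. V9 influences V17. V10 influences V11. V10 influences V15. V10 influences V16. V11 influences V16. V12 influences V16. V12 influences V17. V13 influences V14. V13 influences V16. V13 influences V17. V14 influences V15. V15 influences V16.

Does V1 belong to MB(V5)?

Yes

V1 is a parent of V5.
So V1 ∈ MB(V5).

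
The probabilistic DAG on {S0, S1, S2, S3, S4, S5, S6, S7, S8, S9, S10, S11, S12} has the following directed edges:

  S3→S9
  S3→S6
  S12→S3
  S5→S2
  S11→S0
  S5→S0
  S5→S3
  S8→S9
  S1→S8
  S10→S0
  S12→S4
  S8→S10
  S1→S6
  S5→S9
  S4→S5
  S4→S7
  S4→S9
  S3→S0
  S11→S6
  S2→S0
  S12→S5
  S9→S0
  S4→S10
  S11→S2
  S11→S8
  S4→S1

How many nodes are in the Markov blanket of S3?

By definition, MB(S3) is built from S3's parents, S3's children, and the co-parents of S3.
S3 has parents S5, S12.
Ch(S3) = {S0, S6, S9}.
Co-parents of S3 (other parents of its children):
  S6 also has parents S1, S11.
  S9's other parents are S4, S5, S8.
  parents(S0) \ {S3} = {S2, S5, S9, S10, S11}.
MB(S3) = {S0, S1, S2, S4, S5, S6, S8, S9, S10, S11, S12}, which has 11 nodes.

11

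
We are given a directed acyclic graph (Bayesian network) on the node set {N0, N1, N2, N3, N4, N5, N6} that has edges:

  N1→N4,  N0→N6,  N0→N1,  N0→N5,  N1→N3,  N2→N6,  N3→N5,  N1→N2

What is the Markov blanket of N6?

Pa(N6) = {N0, N2}.
Children of N6: none.
With no children, N6 has no spouses; the co-parent set is empty.
MB(N6) = {N0, N2}.

{N0, N2}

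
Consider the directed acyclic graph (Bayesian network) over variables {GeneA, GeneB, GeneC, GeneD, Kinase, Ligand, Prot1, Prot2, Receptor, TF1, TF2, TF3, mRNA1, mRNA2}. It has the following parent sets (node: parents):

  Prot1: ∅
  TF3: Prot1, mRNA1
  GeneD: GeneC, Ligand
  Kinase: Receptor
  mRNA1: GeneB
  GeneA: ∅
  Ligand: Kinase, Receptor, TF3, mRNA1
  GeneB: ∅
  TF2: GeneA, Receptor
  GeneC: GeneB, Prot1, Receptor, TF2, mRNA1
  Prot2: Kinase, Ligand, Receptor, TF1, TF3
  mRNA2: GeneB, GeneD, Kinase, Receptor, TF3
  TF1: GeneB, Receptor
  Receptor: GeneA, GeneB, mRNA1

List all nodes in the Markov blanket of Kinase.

{GeneB, GeneD, Ligand, Prot2, Receptor, TF1, TF3, mRNA1, mRNA2}

Kinase's parents: Receptor.
Children of Kinase: Ligand, Prot2, mRNA2.
For each child, the remaining parents (spouses of Kinase):
  Ligand: Receptor, TF3, mRNA1
  Prot2: Ligand, Receptor, TF1, TF3
  mRNA2: GeneB, GeneD, Receptor, TF3
Union: {Receptor} ∪ {Ligand, Prot2, mRNA2} ∪ {GeneB, GeneD, Ligand, Receptor, TF1, TF3, mRNA1} = {GeneB, GeneD, Ligand, Prot2, Receptor, TF1, TF3, mRNA1, mRNA2}.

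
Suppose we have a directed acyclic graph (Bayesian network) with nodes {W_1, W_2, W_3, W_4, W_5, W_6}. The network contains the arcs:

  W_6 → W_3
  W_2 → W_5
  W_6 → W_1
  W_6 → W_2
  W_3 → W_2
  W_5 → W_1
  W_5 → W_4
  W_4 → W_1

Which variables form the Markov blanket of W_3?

Parents of W_3: W_6.
Ch(W_3) = {W_2}.
Other parents of W_3's children:
  W_2: W_6
So the Markov blanket of W_3 is {W_2, W_6}.

{W_2, W_6}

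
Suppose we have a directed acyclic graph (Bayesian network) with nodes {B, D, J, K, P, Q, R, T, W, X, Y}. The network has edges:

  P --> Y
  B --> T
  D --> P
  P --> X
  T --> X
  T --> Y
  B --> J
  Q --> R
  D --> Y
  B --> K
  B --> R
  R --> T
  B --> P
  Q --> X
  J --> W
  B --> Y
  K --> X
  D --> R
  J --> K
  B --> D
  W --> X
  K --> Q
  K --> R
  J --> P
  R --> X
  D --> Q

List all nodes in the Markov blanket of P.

P has children X, Y.
Parents of P: B, D, J.
Parents of each child, excluding P:
  X: K, Q, R, T, W
  Y: B, D, T
MB(P) = {B, D, J, K, Q, R, T, W, X, Y}.

{B, D, J, K, Q, R, T, W, X, Y}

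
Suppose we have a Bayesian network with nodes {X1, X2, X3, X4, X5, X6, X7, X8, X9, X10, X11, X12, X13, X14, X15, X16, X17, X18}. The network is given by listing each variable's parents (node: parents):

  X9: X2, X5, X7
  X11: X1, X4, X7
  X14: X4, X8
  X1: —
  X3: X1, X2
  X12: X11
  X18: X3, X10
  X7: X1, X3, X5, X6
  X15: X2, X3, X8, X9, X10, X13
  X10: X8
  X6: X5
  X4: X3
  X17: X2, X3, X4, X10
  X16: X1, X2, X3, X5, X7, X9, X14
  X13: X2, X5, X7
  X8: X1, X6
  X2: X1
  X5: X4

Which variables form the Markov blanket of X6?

The Markov blanket of a node is its parents, its children, and the other parents of its children.
Ch(X6) = {X7, X8}.
X6's parents: X5.
Other parents of X6's children:
  X7's other parents are X1, X3, X5.
  X8 also has parent X1.
Union: {X5} ∪ {X7, X8} ∪ {X1, X3, X5} = {X1, X3, X5, X7, X8}.

{X1, X3, X5, X7, X8}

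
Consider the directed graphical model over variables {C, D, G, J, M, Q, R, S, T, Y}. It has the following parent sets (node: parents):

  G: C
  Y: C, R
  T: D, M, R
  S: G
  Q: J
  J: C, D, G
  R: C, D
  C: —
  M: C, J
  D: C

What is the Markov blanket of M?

A node's Markov blanket = Pa ∪ Ch ∪ (parents of Ch other than the node itself).
Parents of M: C, J.
Children of M: T.
Co-parents of M (other parents of its children):
  T: D, R
Taking the union gives {C, D, J, R, T}.

{C, D, J, R, T}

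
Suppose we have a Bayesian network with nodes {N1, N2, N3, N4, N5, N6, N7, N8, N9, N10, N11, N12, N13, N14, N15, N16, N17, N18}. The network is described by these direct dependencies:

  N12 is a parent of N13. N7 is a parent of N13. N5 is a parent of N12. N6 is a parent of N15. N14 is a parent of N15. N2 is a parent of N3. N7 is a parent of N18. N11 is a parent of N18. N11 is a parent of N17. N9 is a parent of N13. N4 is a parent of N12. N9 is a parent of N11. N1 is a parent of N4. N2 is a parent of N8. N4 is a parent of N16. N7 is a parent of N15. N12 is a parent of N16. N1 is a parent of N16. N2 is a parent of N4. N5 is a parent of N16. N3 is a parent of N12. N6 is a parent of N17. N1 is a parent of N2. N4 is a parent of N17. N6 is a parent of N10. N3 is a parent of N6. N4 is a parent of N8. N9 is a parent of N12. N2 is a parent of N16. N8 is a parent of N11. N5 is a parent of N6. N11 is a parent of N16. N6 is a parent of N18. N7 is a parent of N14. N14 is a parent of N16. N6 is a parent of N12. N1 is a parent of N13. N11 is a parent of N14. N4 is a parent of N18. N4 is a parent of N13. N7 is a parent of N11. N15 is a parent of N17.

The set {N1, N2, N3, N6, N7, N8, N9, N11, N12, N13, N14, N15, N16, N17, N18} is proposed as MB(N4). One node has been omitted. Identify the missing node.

Pa(N4) = {N1, N2}.
N4's children: N8, N12, N13, N16, N17, N18.
For each child, the remaining parents (spouses of N4):
  parents(N8) \ {N4} = {N2}.
  N12's other parents are N3, N5, N6, N9.
  parents(N13) \ {N4} = {N1, N7, N9, N12}.
  parents(N16) \ {N4} = {N1, N2, N5, N11, N12, N14}.
  parents(N17) \ {N4} = {N6, N11, N15}.
  N18's other parents are N6, N7, N11.
MB(N4) = {N1, N2, N3, N5, N6, N7, N8, N9, N11, N12, N13, N14, N15, N16, N17, N18}.
Comparing with the claimed set, N5 is missing.

N5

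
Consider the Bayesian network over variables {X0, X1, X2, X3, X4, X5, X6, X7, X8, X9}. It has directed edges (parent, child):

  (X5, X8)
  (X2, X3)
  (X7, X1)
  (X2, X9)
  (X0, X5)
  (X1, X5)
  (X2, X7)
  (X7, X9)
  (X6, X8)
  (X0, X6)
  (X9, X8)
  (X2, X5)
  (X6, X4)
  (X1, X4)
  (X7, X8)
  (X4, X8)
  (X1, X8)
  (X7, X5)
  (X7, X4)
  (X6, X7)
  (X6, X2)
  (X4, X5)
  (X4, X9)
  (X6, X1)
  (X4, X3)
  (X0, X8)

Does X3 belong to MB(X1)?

By definition, MB(X1) is built from X1's parents, X1's children, and the co-parents of X1.
X1's parents: X6, X7.
Children of X1: X4, X5, X8.
Parents of each child, excluding X1:
  parents(X4) \ {X1} = {X6, X7}.
  X5 also has parents X0, X2, X4, X7.
  X8's other parents are X0, X4, X5, X6, X7, X9.
MB(X1) = {X0, X2, X4, X5, X6, X7, X8, X9}; X3 is not in this set.

No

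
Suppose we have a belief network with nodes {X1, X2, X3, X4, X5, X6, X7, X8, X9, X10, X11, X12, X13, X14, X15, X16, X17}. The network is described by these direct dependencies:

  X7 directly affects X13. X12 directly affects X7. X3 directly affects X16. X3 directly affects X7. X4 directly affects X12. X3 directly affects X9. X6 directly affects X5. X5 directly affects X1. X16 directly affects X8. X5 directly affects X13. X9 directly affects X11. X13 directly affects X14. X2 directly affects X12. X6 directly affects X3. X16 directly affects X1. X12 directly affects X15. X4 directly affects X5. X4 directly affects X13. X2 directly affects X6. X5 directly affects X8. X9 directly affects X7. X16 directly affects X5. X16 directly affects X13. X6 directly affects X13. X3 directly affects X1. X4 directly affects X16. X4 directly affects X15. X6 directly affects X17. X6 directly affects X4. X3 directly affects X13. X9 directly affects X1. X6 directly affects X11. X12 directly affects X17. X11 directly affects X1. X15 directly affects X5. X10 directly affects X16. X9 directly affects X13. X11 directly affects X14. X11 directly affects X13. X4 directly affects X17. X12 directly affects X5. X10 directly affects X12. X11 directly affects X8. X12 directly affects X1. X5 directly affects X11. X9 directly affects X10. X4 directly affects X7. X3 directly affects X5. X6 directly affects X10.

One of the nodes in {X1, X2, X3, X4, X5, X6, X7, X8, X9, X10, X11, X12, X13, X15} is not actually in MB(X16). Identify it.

X2

Ch(X16) = {X1, X5, X8, X13}.
X16's parents: X3, X4, X10.
Parents of each child, excluding X16:
  X5 also has parents X3, X4, X6, X12, X15.
  X13's other parents are X3, X4, X5, X6, X7, X9, X11.
  X8 also has parents X5, X11.
  X1's other parents are X3, X5, X9, X11, X12.
MB(X16) = {X1, X3, X4, X5, X6, X7, X8, X9, X10, X11, X12, X13, X15}.
X2 is neither a parent, child, nor co-parent of X16, so it does not belong.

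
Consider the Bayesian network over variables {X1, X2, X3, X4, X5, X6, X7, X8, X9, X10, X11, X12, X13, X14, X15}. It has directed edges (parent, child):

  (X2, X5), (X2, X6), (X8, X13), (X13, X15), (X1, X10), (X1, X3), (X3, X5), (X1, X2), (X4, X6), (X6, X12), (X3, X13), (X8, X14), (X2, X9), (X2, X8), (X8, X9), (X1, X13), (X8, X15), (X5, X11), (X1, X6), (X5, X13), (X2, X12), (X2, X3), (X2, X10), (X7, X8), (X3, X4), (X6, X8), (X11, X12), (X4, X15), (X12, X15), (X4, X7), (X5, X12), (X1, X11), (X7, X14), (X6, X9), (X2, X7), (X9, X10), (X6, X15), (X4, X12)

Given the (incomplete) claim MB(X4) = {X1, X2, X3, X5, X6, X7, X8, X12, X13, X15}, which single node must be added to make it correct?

X11

X4 has children X6, X7, X12, X15.
Parents of X4: X3.
For each child, the remaining parents (spouses of X4):
  X6: X1, X2
  X7: X2
  X12: X2, X5, X6, X11
  X15: X6, X8, X12, X13
MB(X4) = {X1, X2, X3, X5, X6, X7, X8, X11, X12, X13, X15}.
Comparing with the claimed set, X11 is missing.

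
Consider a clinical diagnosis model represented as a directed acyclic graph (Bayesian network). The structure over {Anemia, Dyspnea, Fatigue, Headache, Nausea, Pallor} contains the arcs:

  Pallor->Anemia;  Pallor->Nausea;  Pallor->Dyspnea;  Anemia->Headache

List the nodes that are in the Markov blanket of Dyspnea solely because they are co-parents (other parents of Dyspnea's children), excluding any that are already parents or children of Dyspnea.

Dyspnea has no children, so it has no co-parents. The set is empty.

{}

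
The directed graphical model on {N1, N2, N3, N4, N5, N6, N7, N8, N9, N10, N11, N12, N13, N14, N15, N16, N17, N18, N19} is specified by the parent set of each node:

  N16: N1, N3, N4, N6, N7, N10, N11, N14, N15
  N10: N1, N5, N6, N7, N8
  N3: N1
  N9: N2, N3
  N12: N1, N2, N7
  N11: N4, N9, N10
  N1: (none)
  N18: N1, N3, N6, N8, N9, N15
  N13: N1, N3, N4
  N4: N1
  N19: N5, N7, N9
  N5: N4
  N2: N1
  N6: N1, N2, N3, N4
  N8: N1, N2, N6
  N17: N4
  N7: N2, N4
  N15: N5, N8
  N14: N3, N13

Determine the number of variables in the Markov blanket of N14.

10

A node's Markov blanket = Pa ∪ Ch ∪ (parents of Ch other than the node itself).
Pa(N14) = {N3, N13}.
N14 has child N16.
Co-parents of N14 (other parents of its children):
  N16's other parents are N1, N3, N4, N6, N7, N10, N11, N15.
MB(N14) = {N1, N3, N4, N6, N7, N10, N11, N13, N15, N16}, which has 10 nodes.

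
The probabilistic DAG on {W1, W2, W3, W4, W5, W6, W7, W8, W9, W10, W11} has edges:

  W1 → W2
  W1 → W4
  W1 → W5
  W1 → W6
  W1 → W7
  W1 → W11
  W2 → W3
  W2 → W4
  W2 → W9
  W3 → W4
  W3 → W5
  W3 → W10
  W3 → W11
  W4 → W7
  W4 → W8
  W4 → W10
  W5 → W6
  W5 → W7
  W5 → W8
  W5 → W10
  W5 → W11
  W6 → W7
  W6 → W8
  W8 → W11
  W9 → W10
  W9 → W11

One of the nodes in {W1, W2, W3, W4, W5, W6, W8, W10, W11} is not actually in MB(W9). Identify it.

W6

Parents of W9: W2.
Children of W9: W10, W11.
For each child, the remaining parents (spouses of W9):
  parents(W10) \ {W9} = {W3, W4, W5}.
  W11's other parents are W1, W3, W5, W8.
MB(W9) = {W1, W2, W3, W4, W5, W8, W10, W11}.
W6 is neither a parent, child, nor co-parent of W9, so it does not belong.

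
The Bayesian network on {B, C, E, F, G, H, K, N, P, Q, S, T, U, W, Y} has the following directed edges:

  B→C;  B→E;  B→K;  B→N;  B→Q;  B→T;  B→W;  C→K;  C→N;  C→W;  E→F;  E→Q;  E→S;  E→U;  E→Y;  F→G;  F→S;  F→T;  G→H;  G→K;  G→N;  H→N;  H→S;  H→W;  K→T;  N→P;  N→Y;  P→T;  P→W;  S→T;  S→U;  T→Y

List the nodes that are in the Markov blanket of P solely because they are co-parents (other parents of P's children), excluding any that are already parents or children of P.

Children of P: T, W.
  T also has parents B, F, K, S.
  W also has parents B, C, H.
Excluding nodes already adjacent to P (N, T, W), the co-parent-only contribution is {B, C, F, H, K, S}.

{B, C, F, H, K, S}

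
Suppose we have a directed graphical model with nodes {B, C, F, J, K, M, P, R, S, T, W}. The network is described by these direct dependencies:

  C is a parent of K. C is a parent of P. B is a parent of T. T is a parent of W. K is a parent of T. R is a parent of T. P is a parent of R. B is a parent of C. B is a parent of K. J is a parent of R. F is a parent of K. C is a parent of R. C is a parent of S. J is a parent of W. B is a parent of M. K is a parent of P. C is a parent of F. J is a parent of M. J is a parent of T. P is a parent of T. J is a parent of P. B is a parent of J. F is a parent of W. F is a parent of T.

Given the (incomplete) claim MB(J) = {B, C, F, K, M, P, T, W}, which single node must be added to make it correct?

By definition, MB(J) is built from J's parents, J's children, and the co-parents of J.
J's children: M, P, R, T, W.
J's parents: B.
Co-parents of J (other parents of its children):
  M also has parent B.
  parents(P) \ {J} = {C, K}.
  R's other parents are C, P.
  T also has parents B, F, K, P, R.
  W also has parents F, T.
MB(J) = {B, C, F, K, M, P, R, T, W}.
Comparing with the claimed set, R is missing.

R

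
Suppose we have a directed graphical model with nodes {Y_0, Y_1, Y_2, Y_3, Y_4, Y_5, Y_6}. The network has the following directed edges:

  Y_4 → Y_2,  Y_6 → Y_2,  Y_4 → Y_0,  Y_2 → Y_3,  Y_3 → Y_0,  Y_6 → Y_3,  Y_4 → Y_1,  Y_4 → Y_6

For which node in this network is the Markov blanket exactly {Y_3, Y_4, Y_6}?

Y_2

The target node must have every member of {Y_3, Y_4, Y_6} as a parent, child, or co-parent, and no others.
Parents of Y_2: Y_4, Y_6; children: Y_3; co-parents: Y_6.
These exactly cover the given set, so the node is Y_2.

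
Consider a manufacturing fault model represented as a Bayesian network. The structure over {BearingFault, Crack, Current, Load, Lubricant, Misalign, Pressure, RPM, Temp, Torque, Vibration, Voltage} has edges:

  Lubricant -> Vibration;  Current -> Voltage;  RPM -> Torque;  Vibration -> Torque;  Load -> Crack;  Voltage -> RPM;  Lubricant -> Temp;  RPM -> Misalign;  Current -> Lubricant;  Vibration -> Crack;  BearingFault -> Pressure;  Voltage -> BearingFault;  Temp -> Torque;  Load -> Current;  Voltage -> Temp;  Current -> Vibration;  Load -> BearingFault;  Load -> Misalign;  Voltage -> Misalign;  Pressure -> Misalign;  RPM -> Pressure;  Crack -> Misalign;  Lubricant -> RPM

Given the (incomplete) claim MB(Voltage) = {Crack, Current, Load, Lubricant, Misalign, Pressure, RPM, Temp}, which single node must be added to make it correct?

Voltage's parents: Current.
Children of Voltage: BearingFault, Misalign, RPM, Temp.
Other parents of Voltage's children:
  parents(RPM) \ {Voltage} = {Lubricant}.
  BearingFault's other parent is Load.
  Temp also has parent Lubricant.
  Misalign also has parents Crack, Load, Pressure, RPM.
MB(Voltage) = {BearingFault, Crack, Current, Load, Lubricant, Misalign, Pressure, RPM, Temp}.
Comparing with the claimed set, BearingFault is missing.

BearingFault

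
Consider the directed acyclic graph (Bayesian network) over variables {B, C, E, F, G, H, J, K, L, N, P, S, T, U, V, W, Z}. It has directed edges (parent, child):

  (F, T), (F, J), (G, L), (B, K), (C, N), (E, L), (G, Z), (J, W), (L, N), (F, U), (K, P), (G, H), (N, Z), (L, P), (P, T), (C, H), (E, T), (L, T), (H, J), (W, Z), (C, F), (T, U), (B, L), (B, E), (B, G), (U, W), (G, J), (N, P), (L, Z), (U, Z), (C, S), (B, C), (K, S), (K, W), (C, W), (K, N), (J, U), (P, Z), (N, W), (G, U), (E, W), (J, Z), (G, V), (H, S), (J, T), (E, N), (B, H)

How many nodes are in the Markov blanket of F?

9

F has parent C.
F's children: J, T, U.
Parents of each child, excluding F:
  parents(J) \ {F} = {G, H}.
  T's other parents are E, J, L, P.
  parents(U) \ {F} = {G, J, T}.
MB(F) = {C, E, G, H, J, L, P, T, U}, which has 9 nodes.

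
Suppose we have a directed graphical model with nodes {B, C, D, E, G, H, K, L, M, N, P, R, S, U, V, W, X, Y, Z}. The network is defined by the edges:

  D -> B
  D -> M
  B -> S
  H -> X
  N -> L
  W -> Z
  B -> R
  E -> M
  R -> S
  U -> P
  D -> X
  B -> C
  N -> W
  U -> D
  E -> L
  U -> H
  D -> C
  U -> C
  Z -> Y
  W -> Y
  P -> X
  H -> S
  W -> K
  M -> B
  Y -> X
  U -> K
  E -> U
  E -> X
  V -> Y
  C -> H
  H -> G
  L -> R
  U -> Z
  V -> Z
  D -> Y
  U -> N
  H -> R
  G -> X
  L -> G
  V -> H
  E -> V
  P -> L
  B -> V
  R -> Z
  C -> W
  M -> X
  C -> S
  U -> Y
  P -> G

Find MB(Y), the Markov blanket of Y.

{D, E, G, H, M, P, U, V, W, X, Z}

Y has parents D, U, V, W, Z.
Ch(Y) = {X}.
Parents of each child, excluding Y:
  X: D, E, G, H, M, P
MB(Y) = {D, E, G, H, M, P, U, V, W, X, Z}.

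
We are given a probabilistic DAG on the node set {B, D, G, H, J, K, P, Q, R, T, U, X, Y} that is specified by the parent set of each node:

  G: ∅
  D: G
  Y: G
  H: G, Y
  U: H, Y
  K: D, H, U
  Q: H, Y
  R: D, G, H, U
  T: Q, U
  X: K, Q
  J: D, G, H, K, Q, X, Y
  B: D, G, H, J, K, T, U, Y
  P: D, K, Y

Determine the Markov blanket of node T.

Ch(T) = {B}.
T's parents: Q, U.
Parents of each child, excluding T:
  B: D, G, H, J, K, U, Y
So the Markov blanket of T is {B, D, G, H, J, K, Q, U, Y}.

{B, D, G, H, J, K, Q, U, Y}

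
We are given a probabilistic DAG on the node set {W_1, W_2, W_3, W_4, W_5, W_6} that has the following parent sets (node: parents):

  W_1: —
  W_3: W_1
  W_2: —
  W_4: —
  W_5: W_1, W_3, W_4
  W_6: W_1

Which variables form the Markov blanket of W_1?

{W_3, W_4, W_5, W_6}

By definition, MB(W_1) is built from W_1's parents, W_1's children, and the co-parents of W_1.
Parents of W_1: none.
W_1 has children W_3, W_5, W_6.
Other parents of W_1's children:
  W_3 has no other parent.
  parents(W_5) \ {W_1} = {W_3, W_4}.
  W_6: no additional parents.
MB(W_1) = {W_3, W_4, W_5, W_6}.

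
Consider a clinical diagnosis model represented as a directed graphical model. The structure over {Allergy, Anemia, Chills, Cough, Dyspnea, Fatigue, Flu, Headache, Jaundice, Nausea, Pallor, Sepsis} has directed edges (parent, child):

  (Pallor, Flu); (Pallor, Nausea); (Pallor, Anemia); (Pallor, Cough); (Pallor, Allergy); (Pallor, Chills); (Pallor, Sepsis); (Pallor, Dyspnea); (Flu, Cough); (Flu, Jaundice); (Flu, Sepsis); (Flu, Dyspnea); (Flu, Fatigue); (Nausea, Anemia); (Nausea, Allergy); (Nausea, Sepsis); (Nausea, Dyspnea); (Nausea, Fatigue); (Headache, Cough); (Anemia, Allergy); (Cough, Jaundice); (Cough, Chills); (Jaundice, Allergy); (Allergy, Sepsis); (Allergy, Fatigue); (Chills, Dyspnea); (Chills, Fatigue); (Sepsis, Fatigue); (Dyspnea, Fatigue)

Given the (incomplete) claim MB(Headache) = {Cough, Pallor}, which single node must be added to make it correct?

Headache's parents: none.
Ch(Headache) = {Cough}.
Parents of each child, excluding Headache:
  Cough: Flu, Pallor
MB(Headache) = {Cough, Flu, Pallor}.
Comparing with the claimed set, Flu is missing.

Flu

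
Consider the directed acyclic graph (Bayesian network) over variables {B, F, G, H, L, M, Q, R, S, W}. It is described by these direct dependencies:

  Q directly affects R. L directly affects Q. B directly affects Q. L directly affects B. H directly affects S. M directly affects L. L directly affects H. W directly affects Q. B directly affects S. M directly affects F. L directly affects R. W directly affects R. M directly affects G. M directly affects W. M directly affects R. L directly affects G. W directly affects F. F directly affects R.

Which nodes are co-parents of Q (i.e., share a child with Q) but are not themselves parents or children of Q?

Children of Q: R.
  R's other parents are F, L, M, W.
Excluding nodes already adjacent to Q (B, L, R, W), the co-parent-only contribution is {F, M}.

{F, M}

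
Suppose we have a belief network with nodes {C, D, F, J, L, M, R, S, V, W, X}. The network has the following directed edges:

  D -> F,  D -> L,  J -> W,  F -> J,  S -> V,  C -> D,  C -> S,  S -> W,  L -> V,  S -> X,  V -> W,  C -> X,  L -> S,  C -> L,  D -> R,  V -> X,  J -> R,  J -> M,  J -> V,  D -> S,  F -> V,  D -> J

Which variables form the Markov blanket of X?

A node's Markov blanket = Pa ∪ Ch ∪ (parents of Ch other than the node itself).
Pa(X) = {C, S, V}.
Ch(X) = {}.
With no children, X has no spouses; the co-parent set is empty.
Taking the union gives {C, S, V}.

{C, S, V}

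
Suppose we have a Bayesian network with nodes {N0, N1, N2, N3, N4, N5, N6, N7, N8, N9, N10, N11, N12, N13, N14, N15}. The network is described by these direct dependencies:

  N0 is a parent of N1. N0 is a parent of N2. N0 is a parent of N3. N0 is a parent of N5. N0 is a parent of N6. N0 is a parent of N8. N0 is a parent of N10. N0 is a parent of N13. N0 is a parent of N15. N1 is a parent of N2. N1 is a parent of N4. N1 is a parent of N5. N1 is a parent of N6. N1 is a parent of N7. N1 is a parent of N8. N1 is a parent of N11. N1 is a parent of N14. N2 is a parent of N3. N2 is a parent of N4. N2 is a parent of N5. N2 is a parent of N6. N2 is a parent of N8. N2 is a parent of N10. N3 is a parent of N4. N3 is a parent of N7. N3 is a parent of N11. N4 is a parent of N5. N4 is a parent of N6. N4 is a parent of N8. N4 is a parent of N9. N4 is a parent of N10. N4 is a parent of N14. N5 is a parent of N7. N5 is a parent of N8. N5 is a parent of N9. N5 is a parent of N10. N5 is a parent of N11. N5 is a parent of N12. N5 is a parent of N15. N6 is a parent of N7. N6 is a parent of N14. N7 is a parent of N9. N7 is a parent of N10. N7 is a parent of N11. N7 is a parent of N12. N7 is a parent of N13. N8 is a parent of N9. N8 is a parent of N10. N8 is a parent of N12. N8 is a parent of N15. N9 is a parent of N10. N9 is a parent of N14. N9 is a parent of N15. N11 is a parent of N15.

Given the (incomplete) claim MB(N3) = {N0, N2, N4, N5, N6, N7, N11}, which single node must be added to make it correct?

The Markov blanket of a node is its parents, its children, and the other parents of its children.
Ch(N3) = {N4, N7, N11}.
Parents of N3: N0, N2.
Co-parents of N3 (other parents of its children):
  N4's other parents are N1, N2.
  N7 also has parents N1, N5, N6.
  N11's other parents are N1, N5, N7.
MB(N3) = {N0, N1, N2, N4, N5, N6, N7, N11}.
Comparing with the claimed set, N1 is missing.

N1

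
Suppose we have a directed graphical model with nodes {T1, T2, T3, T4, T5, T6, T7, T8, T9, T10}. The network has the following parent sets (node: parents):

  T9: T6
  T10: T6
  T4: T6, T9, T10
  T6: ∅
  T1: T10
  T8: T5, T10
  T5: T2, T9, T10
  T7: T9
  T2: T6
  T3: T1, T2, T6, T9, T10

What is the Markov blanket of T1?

A node's Markov blanket = Pa ∪ Ch ∪ (parents of Ch other than the node itself).
Parents of T1: T10.
T1 has child T3.
Co-parents of T1 (other parents of its children):
  T3's other parents are T2, T6, T9, T10.
MB(T1) = {T2, T3, T6, T9, T10}.

{T2, T3, T6, T9, T10}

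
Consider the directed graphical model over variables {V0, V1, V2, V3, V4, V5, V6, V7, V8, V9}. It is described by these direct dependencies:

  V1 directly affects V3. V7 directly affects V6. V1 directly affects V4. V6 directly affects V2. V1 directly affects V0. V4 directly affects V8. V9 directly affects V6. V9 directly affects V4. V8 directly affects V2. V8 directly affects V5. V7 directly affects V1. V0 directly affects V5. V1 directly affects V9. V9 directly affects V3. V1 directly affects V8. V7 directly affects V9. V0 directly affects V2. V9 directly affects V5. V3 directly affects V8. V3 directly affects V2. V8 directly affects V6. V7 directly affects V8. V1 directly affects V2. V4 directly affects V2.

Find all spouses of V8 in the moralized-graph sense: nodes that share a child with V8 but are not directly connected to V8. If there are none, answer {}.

Children of V8: V2, V5, V6.
  parents(V6) \ {V8} = {V7, V9}.
  V2's other parents are V0, V1, V3, V4, V6.
  V5's other parents are V0, V9.
Excluding nodes already adjacent to V8 (V1, V2, V3, V4, V5, V6, V7), the co-parent-only contribution is {V0, V9}.

{V0, V9}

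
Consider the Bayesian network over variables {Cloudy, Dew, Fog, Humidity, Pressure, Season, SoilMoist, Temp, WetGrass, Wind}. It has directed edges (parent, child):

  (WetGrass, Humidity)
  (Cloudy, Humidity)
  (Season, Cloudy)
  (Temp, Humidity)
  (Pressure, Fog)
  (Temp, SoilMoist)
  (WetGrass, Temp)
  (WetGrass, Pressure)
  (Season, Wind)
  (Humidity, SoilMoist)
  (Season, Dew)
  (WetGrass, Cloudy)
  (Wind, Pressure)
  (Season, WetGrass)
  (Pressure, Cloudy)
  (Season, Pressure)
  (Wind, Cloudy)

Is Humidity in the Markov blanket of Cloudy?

Yes

Humidity is a child of Cloudy.
So Humidity ∈ MB(Cloudy).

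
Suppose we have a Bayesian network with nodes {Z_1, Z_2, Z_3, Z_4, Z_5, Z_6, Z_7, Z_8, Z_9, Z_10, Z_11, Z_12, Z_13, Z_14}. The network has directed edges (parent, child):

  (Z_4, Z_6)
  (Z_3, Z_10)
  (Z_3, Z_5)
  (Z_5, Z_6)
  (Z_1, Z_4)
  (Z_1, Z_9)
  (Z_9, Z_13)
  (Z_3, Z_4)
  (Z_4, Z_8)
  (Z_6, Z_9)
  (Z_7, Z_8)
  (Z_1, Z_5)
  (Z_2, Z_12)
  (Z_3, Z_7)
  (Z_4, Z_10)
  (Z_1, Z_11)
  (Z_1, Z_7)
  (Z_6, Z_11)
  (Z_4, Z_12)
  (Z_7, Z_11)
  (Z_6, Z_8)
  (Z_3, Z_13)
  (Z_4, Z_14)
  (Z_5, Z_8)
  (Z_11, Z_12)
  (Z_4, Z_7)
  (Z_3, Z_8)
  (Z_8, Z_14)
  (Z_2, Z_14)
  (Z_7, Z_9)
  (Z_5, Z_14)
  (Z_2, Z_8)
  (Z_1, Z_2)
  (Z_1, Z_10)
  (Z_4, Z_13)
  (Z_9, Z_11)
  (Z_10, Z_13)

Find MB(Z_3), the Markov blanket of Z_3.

{Z_1, Z_2, Z_4, Z_5, Z_6, Z_7, Z_8, Z_9, Z_10, Z_13}

Z_3 has no parents.
Z_3 has children Z_4, Z_5, Z_7, Z_8, Z_10, Z_13.
For each child, the remaining parents (spouses of Z_3):
  Z_4: Z_1
  Z_5: Z_1
  Z_7: Z_1, Z_4
  Z_8: Z_2, Z_4, Z_5, Z_6, Z_7
  Z_10: Z_1, Z_4
  Z_13: Z_4, Z_9, Z_10
Union: {} ∪ {Z_4, Z_5, Z_7, Z_8, Z_10, Z_13} ∪ {Z_1, Z_2, Z_4, Z_5, Z_6, Z_7, Z_9, Z_10} = {Z_1, Z_2, Z_4, Z_5, Z_6, Z_7, Z_8, Z_9, Z_10, Z_13}.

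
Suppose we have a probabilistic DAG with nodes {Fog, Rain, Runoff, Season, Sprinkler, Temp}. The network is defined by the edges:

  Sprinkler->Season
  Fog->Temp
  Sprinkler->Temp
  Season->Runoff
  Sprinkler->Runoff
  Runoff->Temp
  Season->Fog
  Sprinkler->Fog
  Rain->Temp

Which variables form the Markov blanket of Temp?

Recall MB(v) = parents ∪ children ∪ spouses, where spouses are the other parents of v's children.
Temp's parents: Fog, Rain, Runoff, Sprinkler.
Ch(Temp) = {}.
Temp has no children, so there are no co-parents.
Union: {Fog, Rain, Runoff, Sprinkler} ∪ {} ∪ {} = {Fog, Rain, Runoff, Sprinkler}.

{Fog, Rain, Runoff, Sprinkler}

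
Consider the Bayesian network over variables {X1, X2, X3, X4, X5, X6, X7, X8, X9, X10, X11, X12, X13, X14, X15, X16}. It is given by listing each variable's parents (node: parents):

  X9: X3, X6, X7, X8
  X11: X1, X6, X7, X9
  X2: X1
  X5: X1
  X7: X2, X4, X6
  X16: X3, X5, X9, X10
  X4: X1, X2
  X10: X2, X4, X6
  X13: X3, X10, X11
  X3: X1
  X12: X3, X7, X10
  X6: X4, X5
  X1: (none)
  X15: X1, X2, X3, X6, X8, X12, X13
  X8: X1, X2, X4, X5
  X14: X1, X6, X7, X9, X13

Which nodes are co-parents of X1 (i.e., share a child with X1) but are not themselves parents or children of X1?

{X6, X7, X9, X12, X13}

Children of X1: X2, X3, X4, X5, X8, X11, X14, X15.
  X2 has no other parent.
  X3: no additional parents.
  X4 also has parent X2.
  X5: no additional parents.
  parents(X8) \ {X1} = {X2, X4, X5}.
  X11's other parents are X6, X7, X9.
  X14's other parents are X6, X7, X9, X13.
  X15 also has parents X2, X3, X6, X8, X12, X13.
Excluding nodes already adjacent to X1 (X2, X3, X4, X5, X8, X11, X14, X15), the co-parent-only contribution is {X6, X7, X9, X12, X13}.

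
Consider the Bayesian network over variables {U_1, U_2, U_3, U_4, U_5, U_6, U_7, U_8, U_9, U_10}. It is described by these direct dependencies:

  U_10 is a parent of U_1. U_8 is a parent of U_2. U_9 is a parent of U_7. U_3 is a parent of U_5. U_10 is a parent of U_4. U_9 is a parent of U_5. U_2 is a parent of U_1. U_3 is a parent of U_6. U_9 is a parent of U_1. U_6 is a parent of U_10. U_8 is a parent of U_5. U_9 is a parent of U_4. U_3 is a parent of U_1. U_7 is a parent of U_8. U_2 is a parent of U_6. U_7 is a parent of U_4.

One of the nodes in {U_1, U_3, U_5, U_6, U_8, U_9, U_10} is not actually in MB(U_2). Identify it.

U_5

A node's Markov blanket = Pa ∪ Ch ∪ (parents of Ch other than the node itself).
U_2's parents: U_8.
U_2 has children U_1, U_6.
For each child, the remaining parents (spouses of U_2):
  parents(U_6) \ {U_2} = {U_3}.
  U_1 also has parents U_3, U_9, U_10.
MB(U_2) = {U_1, U_3, U_6, U_8, U_9, U_10}.
U_5 is neither a parent, child, nor co-parent of U_2, so it does not belong.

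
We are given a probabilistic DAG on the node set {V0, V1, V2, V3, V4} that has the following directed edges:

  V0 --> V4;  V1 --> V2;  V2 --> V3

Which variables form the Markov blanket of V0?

{V4}

Parents of V0: none.
Children of V0: V4.
Parents of each child, excluding V0:
  V4 has no other parent.
So the Markov blanket of V0 is {V4}.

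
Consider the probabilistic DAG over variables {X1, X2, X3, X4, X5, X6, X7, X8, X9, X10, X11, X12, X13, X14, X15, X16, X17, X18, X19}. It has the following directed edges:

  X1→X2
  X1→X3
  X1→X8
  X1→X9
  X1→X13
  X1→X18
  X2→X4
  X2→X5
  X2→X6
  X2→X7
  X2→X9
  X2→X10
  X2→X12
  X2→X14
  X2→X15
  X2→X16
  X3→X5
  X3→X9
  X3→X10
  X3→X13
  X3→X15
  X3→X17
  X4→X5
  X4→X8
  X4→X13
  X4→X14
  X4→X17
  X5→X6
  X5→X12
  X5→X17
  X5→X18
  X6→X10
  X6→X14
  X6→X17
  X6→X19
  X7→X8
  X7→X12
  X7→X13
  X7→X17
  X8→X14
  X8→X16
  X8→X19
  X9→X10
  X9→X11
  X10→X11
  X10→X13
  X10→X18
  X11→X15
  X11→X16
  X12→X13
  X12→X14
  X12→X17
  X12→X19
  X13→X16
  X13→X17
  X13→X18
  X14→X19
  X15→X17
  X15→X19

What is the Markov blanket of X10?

{X1, X2, X3, X4, X5, X6, X7, X9, X11, X12, X13, X18}

By definition, MB(X10) is built from X10's parents, X10's children, and the co-parents of X10.
Parents of X10: X2, X3, X6, X9.
X10's children: X11, X13, X18.
Parents of each child, excluding X10:
  X11: X9
  X13: X1, X3, X4, X7, X12
  X18: X1, X5, X13
Taking the union gives {X1, X2, X3, X4, X5, X6, X7, X9, X11, X12, X13, X18}.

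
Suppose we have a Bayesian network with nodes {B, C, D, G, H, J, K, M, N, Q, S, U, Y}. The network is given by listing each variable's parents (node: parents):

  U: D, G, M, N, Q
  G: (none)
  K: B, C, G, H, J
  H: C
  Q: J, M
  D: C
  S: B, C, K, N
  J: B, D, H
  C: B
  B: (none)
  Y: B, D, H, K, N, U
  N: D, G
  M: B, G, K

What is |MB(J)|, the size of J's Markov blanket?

J has parents B, D, H.
Ch(J) = {K, Q}.
For each child, the remaining parents (spouses of J):
  K: B, C, G, H
  Q: M
MB(J) = {B, C, D, G, H, K, M, Q}, which has 8 nodes.

8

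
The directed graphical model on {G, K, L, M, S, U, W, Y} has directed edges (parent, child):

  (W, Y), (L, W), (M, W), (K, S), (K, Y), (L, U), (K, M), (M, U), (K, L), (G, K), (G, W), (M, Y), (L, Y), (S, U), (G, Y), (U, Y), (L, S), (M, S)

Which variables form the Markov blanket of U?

{G, K, L, M, S, W, Y}

Pa(U) = {L, M, S}.
U's children: Y.
Parents of each child, excluding U:
  Y's other parents are G, K, L, M, W.
MB(U) = {G, K, L, M, S, W, Y}.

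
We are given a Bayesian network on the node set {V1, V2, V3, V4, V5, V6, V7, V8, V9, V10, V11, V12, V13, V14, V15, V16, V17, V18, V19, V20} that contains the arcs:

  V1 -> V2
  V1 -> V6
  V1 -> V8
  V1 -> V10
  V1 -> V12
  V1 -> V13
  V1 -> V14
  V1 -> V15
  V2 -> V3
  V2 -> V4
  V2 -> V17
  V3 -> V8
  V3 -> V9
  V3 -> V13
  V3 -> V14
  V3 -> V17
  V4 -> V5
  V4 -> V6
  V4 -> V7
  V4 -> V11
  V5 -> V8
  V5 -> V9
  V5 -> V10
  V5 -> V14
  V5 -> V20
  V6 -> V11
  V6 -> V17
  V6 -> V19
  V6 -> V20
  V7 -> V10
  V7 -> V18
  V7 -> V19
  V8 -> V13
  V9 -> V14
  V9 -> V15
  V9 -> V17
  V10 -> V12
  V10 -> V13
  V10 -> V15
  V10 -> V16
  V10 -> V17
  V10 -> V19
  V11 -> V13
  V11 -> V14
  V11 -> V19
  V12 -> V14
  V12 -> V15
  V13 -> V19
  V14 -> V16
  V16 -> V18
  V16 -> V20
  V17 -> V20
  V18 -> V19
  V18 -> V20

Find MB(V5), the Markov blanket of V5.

{V1, V3, V4, V6, V7, V8, V9, V10, V11, V12, V14, V16, V17, V18, V20}

A node's Markov blanket = Pa ∪ Ch ∪ (parents of Ch other than the node itself).
Pa(V5) = {V4}.
V5 has children V8, V9, V10, V14, V20.
Other parents of V5's children:
  parents(V8) \ {V5} = {V1, V3}.
  parents(V9) \ {V5} = {V3}.
  V10's other parents are V1, V7.
  V14's other parents are V1, V3, V9, V11, V12.
  V20 also has parents V6, V16, V17, V18.
So the Markov blanket of V5 is {V1, V3, V4, V6, V7, V8, V9, V10, V11, V12, V14, V16, V17, V18, V20}.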